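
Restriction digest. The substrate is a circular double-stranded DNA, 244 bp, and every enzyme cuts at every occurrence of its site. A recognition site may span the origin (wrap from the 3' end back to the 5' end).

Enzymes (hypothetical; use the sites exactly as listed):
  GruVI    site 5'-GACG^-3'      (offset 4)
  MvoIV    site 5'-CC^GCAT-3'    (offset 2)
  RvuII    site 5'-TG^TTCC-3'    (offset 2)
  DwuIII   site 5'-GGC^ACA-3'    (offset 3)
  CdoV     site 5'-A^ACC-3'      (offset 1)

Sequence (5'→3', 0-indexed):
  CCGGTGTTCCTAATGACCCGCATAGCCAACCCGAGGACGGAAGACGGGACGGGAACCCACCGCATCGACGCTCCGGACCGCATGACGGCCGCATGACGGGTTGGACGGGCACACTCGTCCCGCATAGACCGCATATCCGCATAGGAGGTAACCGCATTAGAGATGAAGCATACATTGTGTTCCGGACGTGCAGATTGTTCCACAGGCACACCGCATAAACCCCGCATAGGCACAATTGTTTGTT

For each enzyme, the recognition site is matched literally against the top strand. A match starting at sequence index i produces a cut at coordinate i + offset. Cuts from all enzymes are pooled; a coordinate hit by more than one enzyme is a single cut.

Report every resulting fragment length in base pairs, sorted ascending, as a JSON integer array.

Site scan:
  GruVI GACG/4: at [35, 42, 47, 66, 83, 94, 103, 184] ⇒ [39, 46, 51, 70, 87, 98, 107, 188]
  MvoIV CCGCAT/2: at [17, 59, 77, 88, 119, 128, 136, 151, 210, 221] ⇒ [19, 61, 79, 90, 121, 130, 138, 153, 212, 223]
  RvuII TGTTCC/2: at [4, 177, 195, 240] ⇒ [6, 179, 197, 242]
  DwuIII GGCACA/3: at [107, 204, 228] ⇒ [110, 207, 231]
  CdoV AACC/1: at [27, 53, 149, 217] ⇒ [28, 54, 150, 218]

All cut coordinates (distinct, sorted): [6, 19, 28, 39, 46, 51, 54, 61, 70, 79, 87, 90, 98, 107, 110, 121, 130, 138, 150, 153, 179, 188, 197, 207, 212, 218, 223, 231, 242]

Fragments:
  6→19: 13 bp
  19→28: 9 bp
  28→39: 11 bp
  39→46: 7 bp
  46→51: 5 bp
  51→54: 3 bp
  54→61: 7 bp
  61→70: 9 bp
  70→79: 9 bp
  79→87: 8 bp
  87→90: 3 bp
  90→98: 8 bp
  98→107: 9 bp
  107→110: 3 bp
  110→121: 11 bp
  121→130: 9 bp
  130→138: 8 bp
  138→150: 12 bp
  150→153: 3 bp
  153→179: 26 bp
  179→188: 9 bp
  188→197: 9 bp
  197→207: 10 bp
  207→212: 5 bp
  212→218: 6 bp
  218→223: 5 bp
  223→231: 8 bp
  231→242: 11 bp
  242→6 (wrap): 244-242+6 = 8 bp

[3,3,3,3,5,5,5,6,7,7,8,8,8,8,8,9,9,9,9,9,9,9,10,11,11,11,12,13,26]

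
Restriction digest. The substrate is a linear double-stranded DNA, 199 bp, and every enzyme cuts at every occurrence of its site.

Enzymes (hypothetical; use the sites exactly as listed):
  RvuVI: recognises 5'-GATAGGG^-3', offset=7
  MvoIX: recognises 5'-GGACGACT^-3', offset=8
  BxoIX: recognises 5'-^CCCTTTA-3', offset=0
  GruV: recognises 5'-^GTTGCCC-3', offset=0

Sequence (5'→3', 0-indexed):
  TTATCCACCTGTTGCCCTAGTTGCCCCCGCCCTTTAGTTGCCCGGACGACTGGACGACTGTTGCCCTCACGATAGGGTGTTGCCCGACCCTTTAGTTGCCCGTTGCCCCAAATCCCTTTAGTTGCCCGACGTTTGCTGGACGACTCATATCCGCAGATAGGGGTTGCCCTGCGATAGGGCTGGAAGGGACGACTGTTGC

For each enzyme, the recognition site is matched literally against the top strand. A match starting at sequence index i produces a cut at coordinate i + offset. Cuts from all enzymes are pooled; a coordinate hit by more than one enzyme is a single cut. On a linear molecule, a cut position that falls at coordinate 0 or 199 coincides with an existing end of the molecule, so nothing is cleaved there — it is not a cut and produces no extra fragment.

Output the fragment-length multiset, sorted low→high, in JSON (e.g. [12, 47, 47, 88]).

[1,5,7,7,7,7,8,9,9,10,10,12,15,15,17,17,18,25]

Scan for sites:
  RvuVI (GATAGGG, off=7): starts [70, 155, 172] → cuts [77, 162, 179]
  MvoIX (GGACGACT, off=8): starts [43, 51, 137, 186] → cuts [51, 59, 145, 194]
  BxoIX (CCCTTTA, off=0): starts [29, 87, 113] → cuts [29, 87, 113]
  GruV (GTTGCCC, off=0): starts [10, 19, 36, 59, 78, 94, 101, 120, 162] → cuts [10, 19, 36, 59, 78, 94, 101, 120, 162]

All cut coordinates (distinct, sorted): [10, 19, 29, 36, 51, 59, 77, 78, 87, 94, 101, 113, 120, 145, 162, 179, 194]

Fragments:
  [0,10): 10 bp
  [10,19): 9 bp
  [19,29): 10 bp
  [29,36): 7 bp
  [36,51): 15 bp
  [51,59): 8 bp
  [59,77): 18 bp
  [77,78): 1 bp
  [78,87): 9 bp
  [87,94): 7 bp
  [94,101): 7 bp
  [101,113): 12 bp
  [113,120): 7 bp
  [120,145): 25 bp
  [145,162): 17 bp
  [162,179): 17 bp
  [179,194): 15 bp
  [194,199): 5 bp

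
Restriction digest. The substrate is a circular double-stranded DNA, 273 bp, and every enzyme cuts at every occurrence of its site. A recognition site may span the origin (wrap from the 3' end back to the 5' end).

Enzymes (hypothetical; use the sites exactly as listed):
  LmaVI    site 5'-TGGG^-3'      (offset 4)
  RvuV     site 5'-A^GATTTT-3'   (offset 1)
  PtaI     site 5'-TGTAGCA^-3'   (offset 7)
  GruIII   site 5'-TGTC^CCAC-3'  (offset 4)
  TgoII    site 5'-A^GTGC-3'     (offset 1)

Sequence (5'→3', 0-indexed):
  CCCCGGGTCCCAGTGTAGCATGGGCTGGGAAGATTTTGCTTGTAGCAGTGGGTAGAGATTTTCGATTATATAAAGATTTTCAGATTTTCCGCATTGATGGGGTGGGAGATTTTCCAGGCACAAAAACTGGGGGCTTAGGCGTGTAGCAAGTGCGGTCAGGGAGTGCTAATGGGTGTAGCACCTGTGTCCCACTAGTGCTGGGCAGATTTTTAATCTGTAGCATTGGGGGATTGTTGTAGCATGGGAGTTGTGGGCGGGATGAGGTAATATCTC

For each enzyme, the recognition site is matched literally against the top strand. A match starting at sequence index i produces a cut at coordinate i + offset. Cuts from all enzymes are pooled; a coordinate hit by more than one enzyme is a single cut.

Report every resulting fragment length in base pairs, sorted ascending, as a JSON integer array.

[1,1,2,2,4,4,4,5,5,5,5,6,7,8,8,8,9,11,13,14,16,17,18,18,19,24,39]

Per-enzyme occurrences:
  LmaVI (TGGG, off=4): starts [20, 25, 48, 97, 102, 127, 169, 198, 223, 241, 250] → cuts [24, 29, 52, 101, 106, 131, 173, 202, 227, 245, 254]
  RvuV (AGATTTT, off=1): starts [30, 55, 73, 81, 106, 203] → cuts [31, 56, 74, 82, 107, 204]
  PtaI (TGTAGCA, off=7): starts [13, 40, 141, 173, 215, 234] → cuts [20, 47, 148, 180, 222, 241]
  GruIII (TGTCCCAC, off=4): starts [184] → cuts [188]
  TgoII (AGTGC, off=1): starts [148, 161, 193] → cuts [149, 162, 194]

All cut coordinates (distinct, sorted): [20, 24, 29, 31, 47, 52, 56, 74, 82, 101, 106, 107, 131, 148, 149, 162, 173, 180, 188, 194, 202, 204, 222, 227, 241, 245, 254]

Fragments:
  20→24: 4 bp
  24→29: 5 bp
  29→31: 2 bp
  31→47: 16 bp
  47→52: 5 bp
  52→56: 4 bp
  56→74: 18 bp
  74→82: 8 bp
  82→101: 19 bp
  101→106: 5 bp
  106→107: 1 bp
  107→131: 24 bp
  131→148: 17 bp
  148→149: 1 bp
  149→162: 13 bp
  162→173: 11 bp
  173→180: 7 bp
  180→188: 8 bp
  188→194: 6 bp
  194→202: 8 bp
  202→204: 2 bp
  204→222: 18 bp
  222→227: 5 bp
  227→241: 14 bp
  241→245: 4 bp
  245→254: 9 bp
  254→20 (wrap): 273-254+20 = 39 bp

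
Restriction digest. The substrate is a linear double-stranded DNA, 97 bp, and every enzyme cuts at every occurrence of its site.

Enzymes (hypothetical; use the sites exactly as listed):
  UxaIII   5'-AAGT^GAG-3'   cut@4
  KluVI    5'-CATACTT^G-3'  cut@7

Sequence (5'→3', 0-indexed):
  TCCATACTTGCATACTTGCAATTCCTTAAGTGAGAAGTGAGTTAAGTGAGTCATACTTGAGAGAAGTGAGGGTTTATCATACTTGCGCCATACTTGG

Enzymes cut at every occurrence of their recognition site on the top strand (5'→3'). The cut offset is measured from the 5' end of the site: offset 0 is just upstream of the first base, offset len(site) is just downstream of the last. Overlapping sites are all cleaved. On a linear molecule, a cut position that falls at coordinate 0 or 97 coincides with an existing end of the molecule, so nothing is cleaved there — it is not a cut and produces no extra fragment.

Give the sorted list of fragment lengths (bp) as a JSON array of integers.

Scan for sites:
  UxaIII (AAGTGAG, off=4): starts [27, 34, 43, 63] → cuts [31, 38, 47, 67]
  KluVI (CATACTTG, off=7): starts [2, 10, 51, 77, 88] → cuts [9, 17, 58, 84, 95]

Pooled cuts: [9, 17, 31, 38, 47, 58, 67, 84, 95]

Fragments:
  [0,9): 9 bp
  [9,17): 8 bp
  [17,31): 14 bp
  [31,38): 7 bp
  [38,47): 9 bp
  [47,58): 11 bp
  [58,67): 9 bp
  [67,84): 17 bp
  [84,95): 11 bp
  [95,97): 2 bp

[2,7,8,9,9,9,11,11,14,17]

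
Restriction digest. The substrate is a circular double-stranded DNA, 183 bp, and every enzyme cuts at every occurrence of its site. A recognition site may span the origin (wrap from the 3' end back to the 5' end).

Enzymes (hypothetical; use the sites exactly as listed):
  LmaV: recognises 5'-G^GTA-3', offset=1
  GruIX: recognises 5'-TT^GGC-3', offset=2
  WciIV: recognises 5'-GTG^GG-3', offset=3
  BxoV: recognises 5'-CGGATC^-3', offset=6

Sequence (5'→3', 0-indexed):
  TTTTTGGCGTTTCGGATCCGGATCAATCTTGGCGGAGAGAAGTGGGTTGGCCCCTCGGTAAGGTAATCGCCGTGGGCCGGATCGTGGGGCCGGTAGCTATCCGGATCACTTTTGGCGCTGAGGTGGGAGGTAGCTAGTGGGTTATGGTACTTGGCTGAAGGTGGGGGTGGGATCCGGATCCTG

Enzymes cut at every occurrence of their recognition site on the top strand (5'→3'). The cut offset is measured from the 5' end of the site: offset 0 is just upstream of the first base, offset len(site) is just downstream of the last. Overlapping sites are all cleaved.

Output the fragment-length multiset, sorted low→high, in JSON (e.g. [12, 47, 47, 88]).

[3,4,4,5,6,6,6,6,6,6,7,8,9,9,10,11,11,12,12,13,14,15]

Site scan:
  LmaV GGTA/1: at [56, 61, 91, 128, 145] ⇒ [57, 62, 92, 129, 146]
  GruIX TTGGC/2: at [3, 28, 46, 111, 150] ⇒ [5, 30, 48, 113, 152]
  WciIV GTGGG/3: at [41, 71, 83, 122, 136, 160, 166] ⇒ [44, 74, 86, 125, 139, 163, 169]
  BxoV CGGATC/6: at [12, 18, 77, 101, 174] ⇒ [18, 24, 83, 107, 180]

All cut coordinates (distinct, sorted): [5, 18, 24, 30, 44, 48, 57, 62, 74, 83, 86, 92, 107, 113, 125, 129, 139, 146, 152, 163, 169, 180]

Fragments:
  5→18: 13 bp
  18→24: 6 bp
  24→30: 6 bp
  30→44: 14 bp
  44→48: 4 bp
  48→57: 9 bp
  57→62: 5 bp
  62→74: 12 bp
  74→83: 9 bp
  83→86: 3 bp
  86→92: 6 bp
  92→107: 15 bp
  107→113: 6 bp
  113→125: 12 bp
  125→129: 4 bp
  129→139: 10 bp
  139→146: 7 bp
  146→152: 6 bp
  152→163: 11 bp
  163→169: 6 bp
  169→180: 11 bp
  180→5 (wrap): 183-180+5 = 8 bp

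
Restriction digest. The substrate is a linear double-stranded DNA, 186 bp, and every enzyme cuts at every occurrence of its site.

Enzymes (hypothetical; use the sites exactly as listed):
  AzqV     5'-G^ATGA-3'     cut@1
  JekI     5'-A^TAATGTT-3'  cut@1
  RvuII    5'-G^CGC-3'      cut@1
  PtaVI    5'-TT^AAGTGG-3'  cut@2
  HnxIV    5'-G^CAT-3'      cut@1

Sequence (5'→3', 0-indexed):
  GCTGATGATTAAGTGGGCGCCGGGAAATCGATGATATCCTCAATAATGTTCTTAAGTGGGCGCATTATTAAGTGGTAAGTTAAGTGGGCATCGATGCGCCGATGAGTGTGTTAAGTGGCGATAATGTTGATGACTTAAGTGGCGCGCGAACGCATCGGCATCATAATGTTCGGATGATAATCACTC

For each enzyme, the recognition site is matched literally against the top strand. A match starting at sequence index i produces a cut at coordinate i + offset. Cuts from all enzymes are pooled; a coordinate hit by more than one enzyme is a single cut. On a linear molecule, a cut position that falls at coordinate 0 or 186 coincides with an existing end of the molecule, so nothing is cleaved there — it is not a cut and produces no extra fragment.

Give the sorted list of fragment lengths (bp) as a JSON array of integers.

Per-enzyme occurrences:
  AzqV (GATGA, off=1): starts [3, 29, 100, 128, 172] → cuts [4, 30, 101, 129, 173]
  JekI (ATAATGTT, off=1): starts [42, 120, 162] → cuts [43, 121, 163]
  RvuII (GCGC, off=1): starts [16, 59, 95, 141, 143] → cuts [17, 60, 96, 142, 144]
  PtaVI (TTAAGTGG, off=2): starts [8, 51, 67, 79, 110, 134] → cuts [10, 53, 69, 81, 112, 136]
  HnxIV (GCAT, off=1): starts [61, 87, 151, 157] → cuts [62, 88, 152, 158]

All cut coordinates (distinct, sorted): [4, 10, 17, 30, 43, 53, 60, 62, 69, 81, 88, 96, 101, 112, 121, 129, 136, 142, 144, 152, 158, 163, 173]

Fragments:
  [0,4): 4 bp
  [4,10): 6 bp
  [10,17): 7 bp
  [17,30): 13 bp
  [30,43): 13 bp
  [43,53): 10 bp
  [53,60): 7 bp
  [60,62): 2 bp
  [62,69): 7 bp
  [69,81): 12 bp
  [81,88): 7 bp
  [88,96): 8 bp
  [96,101): 5 bp
  [101,112): 11 bp
  [112,121): 9 bp
  [121,129): 8 bp
  [129,136): 7 bp
  [136,142): 6 bp
  [142,144): 2 bp
  [144,152): 8 bp
  [152,158): 6 bp
  [158,163): 5 bp
  [163,173): 10 bp
  [173,186): 13 bp

[2,2,4,5,5,6,6,6,7,7,7,7,7,8,8,8,9,10,10,11,12,13,13,13]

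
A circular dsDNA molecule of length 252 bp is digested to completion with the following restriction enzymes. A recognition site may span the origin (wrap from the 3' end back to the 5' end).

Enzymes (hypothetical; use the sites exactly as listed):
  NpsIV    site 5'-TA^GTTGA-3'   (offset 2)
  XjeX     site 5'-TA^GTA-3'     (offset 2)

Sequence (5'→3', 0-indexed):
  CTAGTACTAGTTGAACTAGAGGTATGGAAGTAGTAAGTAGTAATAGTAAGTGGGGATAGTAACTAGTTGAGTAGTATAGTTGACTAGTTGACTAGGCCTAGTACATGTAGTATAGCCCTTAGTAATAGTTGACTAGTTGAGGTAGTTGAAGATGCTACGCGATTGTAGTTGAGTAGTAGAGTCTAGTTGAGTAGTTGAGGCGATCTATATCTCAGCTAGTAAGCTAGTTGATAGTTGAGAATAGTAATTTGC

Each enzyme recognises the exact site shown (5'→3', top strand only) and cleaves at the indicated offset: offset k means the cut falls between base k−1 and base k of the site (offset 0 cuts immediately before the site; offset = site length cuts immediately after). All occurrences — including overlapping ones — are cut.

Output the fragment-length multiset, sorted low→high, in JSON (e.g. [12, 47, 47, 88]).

[5,6,6,6,7,7,7,8,8,8,8,8,8,9,9,10,10,12,12,13,14,23,23,25]

Per-enzyme occurrences:
  NpsIV TAGTTGA/2: at [7, 63, 76, 84, 125, 133, 142, 165, 183, 191, 224, 231] ⇒ [9, 65, 78, 86, 127, 135, 144, 167, 185, 193, 226, 233]
  XjeX TAGTA/2: at [1, 30, 37, 43, 56, 71, 98, 107, 119, 173, 216, 241] ⇒ [3, 32, 39, 45, 58, 73, 100, 109, 121, 175, 218, 243]

All cut coordinates (distinct, sorted): [3, 9, 32, 39, 45, 58, 65, 73, 78, 86, 100, 109, 121, 127, 135, 144, 167, 175, 185, 193, 218, 226, 233, 243]

Fragment lengths:
  3→9: 6 bp
  9→32: 23 bp
  32→39: 7 bp
  39→45: 6 bp
  45→58: 13 bp
  58→65: 7 bp
  65→73: 8 bp
  73→78: 5 bp
  78→86: 8 bp
  86→100: 14 bp
  100→109: 9 bp
  109→121: 12 bp
  121→127: 6 bp
  127→135: 8 bp
  135→144: 9 bp
  144→167: 23 bp
  167→175: 8 bp
  175→185: 10 bp
  185→193: 8 bp
  193→218: 25 bp
  218→226: 8 bp
  226→233: 7 bp
  233→243: 10 bp
  243→3 (wrap): 252-243+3 = 12 bp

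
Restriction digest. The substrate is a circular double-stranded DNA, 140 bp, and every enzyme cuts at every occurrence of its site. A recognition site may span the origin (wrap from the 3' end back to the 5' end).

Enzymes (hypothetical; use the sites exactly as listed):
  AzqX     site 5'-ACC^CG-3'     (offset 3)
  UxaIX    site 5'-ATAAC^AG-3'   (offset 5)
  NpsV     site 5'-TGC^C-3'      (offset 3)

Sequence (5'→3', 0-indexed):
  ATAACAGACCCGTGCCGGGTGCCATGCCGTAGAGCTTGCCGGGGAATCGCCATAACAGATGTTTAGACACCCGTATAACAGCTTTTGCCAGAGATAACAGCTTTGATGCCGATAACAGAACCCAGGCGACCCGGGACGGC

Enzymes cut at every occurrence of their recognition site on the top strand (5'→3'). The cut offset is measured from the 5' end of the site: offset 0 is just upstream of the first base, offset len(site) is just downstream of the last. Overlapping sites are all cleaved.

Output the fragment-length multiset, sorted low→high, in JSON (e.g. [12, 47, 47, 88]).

[5,5,5,7,7,8,9,10,11,12,14,15,15,17]

Scan for sites:
  AzqX ACCCG/3: at [7, 68, 128] ⇒ [10, 71, 131]
  UxaIX ATAACAG/5: at [0, 51, 74, 93, 111] ⇒ [5, 56, 79, 98, 116]
  NpsV TGCC/3: at [12, 19, 24, 36, 85, 106] ⇒ [15, 22, 27, 39, 88, 109]

All cut coordinates (distinct, sorted): [5, 10, 15, 22, 27, 39, 56, 71, 79, 88, 98, 109, 116, 131]

Fragment lengths:
  5→10: 5 bp
  10→15: 5 bp
  15→22: 7 bp
  22→27: 5 bp
  27→39: 12 bp
  39→56: 17 bp
  56→71: 15 bp
  71→79: 8 bp
  79→88: 9 bp
  88→98: 10 bp
  98→109: 11 bp
  109→116: 7 bp
  116→131: 15 bp
  131→5 (wrap): 140-131+5 = 14 bp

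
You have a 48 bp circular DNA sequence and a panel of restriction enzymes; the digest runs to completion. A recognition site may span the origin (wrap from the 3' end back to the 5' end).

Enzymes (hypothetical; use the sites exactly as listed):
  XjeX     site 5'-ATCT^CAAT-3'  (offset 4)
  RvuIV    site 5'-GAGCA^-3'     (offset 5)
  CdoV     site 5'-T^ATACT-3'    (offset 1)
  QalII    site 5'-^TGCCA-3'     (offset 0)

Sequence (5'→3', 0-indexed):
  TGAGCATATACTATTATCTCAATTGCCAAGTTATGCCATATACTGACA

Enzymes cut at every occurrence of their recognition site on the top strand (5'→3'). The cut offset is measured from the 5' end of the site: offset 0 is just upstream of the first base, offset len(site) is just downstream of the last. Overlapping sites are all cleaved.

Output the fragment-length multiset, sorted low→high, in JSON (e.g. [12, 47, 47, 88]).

[1,4,6,10,12,15]

Site scan:
  XjeX ATCTCAAT/4: at [15] ⇒ [19]
  RvuIV GAGCA/5: at [1] ⇒ [6]
  CdoV TATACT/1: at [6, 38] ⇒ [7, 39]
  QalII TGCCA/0: at [23, 33] ⇒ [23, 33]

Pooled cuts: [6, 7, 19, 23, 33, 39]

Fragments:
  6→7: 1 bp
  7→19: 12 bp
  19→23: 4 bp
  23→33: 10 bp
  33→39: 6 bp
  39→6 (wrap): 48-39+6 = 15 bp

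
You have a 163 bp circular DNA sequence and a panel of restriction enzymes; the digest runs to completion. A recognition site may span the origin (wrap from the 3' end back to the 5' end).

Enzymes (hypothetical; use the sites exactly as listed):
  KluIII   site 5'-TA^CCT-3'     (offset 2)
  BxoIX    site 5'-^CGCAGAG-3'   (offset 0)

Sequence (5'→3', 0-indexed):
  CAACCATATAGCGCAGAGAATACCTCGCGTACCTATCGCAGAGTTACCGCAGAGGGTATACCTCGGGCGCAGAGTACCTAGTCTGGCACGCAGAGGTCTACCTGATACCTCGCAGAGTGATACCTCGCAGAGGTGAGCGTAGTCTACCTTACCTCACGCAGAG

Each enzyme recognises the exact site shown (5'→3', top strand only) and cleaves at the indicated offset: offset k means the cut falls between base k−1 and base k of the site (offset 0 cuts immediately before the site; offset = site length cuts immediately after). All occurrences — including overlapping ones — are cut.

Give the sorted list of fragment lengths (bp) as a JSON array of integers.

[3,3,5,5,5,7,7,9,9,11,11,12,12,12,13,18,21]

Site scan:
  KluIII (TACCT, off=2): starts [20, 29, 58, 74, 98, 105, 120, 144, 149] → cuts [22, 31, 60, 76, 100, 107, 122, 146, 151]
  BxoIX (CGCAGAG, off=0): starts [11, 36, 47, 67, 88, 110, 125, 156] → cuts [11, 36, 47, 67, 88, 110, 125, 156]

All cut coordinates (distinct, sorted): [11, 22, 31, 36, 47, 60, 67, 76, 88, 100, 107, 110, 122, 125, 146, 151, 156]

Fragments:
  11→22: 11 bp
  22→31: 9 bp
  31→36: 5 bp
  36→47: 11 bp
  47→60: 13 bp
  60→67: 7 bp
  67→76: 9 bp
  76→88: 12 bp
  88→100: 12 bp
  100→107: 7 bp
  107→110: 3 bp
  110→122: 12 bp
  122→125: 3 bp
  125→146: 21 bp
  146→151: 5 bp
  151→156: 5 bp
  156→11 (wrap): 163-156+11 = 18 bp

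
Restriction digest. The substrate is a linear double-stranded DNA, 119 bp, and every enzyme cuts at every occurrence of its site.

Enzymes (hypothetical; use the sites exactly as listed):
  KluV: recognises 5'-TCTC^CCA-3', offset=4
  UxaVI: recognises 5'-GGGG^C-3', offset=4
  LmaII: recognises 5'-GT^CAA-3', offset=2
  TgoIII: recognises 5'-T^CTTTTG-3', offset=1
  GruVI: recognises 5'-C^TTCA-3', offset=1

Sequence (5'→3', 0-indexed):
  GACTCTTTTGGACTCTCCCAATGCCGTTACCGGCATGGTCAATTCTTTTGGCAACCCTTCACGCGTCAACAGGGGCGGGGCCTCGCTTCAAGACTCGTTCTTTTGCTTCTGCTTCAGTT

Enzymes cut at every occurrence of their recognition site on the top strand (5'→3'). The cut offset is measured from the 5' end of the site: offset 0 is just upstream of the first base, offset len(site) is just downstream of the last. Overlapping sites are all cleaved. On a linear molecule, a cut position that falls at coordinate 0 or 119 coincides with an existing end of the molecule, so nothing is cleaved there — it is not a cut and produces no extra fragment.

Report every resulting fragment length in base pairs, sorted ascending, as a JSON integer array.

[4,5,5,6,7,9,9,13,13,13,13,22]

Per-enzyme occurrences:
  KluV (TCTCCCA, off=4): starts [13] → cuts [17]
  UxaVI (GGGGC, off=4): starts [71, 76] → cuts [75, 80]
  LmaII (GTCAA, off=2): starts [37, 64] → cuts [39, 66]
  TgoIII (TCTTTTG, off=1): starts [3, 43, 98] → cuts [4, 44, 99]
  GruVI (CTTCA, off=1): starts [56, 85, 111] → cuts [57, 86, 112]

All cut coordinates (distinct, sorted): [4, 17, 39, 44, 57, 66, 75, 80, 86, 99, 112]

Fragments:
  [0,4): 4 bp
  [4,17): 13 bp
  [17,39): 22 bp
  [39,44): 5 bp
  [44,57): 13 bp
  [57,66): 9 bp
  [66,75): 9 bp
  [75,80): 5 bp
  [80,86): 6 bp
  [86,99): 13 bp
  [99,112): 13 bp
  [112,119): 7 bp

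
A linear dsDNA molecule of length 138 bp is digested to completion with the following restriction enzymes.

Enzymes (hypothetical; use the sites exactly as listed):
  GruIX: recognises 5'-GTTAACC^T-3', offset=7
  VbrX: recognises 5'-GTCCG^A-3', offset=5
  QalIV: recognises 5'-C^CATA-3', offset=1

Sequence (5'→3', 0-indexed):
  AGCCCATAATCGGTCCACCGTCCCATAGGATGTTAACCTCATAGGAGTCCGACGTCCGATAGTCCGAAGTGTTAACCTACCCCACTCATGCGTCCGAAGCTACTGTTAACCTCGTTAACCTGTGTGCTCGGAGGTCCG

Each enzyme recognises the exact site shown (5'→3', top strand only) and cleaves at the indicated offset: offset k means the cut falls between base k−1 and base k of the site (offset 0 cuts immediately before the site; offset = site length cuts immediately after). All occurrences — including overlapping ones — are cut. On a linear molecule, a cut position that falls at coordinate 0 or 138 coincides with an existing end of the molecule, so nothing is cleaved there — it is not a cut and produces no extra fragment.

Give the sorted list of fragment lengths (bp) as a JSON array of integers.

[4,7,8,9,11,13,15,15,18,19,19]

Per-enzyme occurrences:
  GruIX (GTTAACCT, off=7): starts [31, 70, 104, 113] → cuts [38, 77, 111, 120]
  VbrX (GTCCGA, off=5): starts [46, 53, 61, 91] → cuts [51, 58, 66, 96]
  QalIV (CCATA, off=1): starts [3, 22] → cuts [4, 23]

Pooled cuts: [4, 23, 38, 51, 58, 66, 77, 96, 111, 120]

Fragments:
  [0,4): 4 bp
  [4,23): 19 bp
  [23,38): 15 bp
  [38,51): 13 bp
  [51,58): 7 bp
  [58,66): 8 bp
  [66,77): 11 bp
  [77,96): 19 bp
  [96,111): 15 bp
  [111,120): 9 bp
  [120,138): 18 bp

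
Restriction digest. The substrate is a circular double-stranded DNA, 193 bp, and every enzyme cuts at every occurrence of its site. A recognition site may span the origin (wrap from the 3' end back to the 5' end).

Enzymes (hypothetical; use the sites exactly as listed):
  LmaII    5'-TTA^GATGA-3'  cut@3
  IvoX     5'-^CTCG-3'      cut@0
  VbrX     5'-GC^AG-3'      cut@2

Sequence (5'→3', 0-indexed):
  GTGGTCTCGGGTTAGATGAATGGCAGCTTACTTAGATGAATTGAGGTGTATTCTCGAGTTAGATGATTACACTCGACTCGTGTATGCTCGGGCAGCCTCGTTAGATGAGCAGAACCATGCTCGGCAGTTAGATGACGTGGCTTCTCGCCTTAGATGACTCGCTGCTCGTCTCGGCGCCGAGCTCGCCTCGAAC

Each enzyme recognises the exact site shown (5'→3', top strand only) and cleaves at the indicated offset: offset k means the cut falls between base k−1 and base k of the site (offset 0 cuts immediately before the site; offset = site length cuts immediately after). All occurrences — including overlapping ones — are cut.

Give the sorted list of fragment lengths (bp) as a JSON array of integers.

[3,5,5,5,5,5,6,7,7,7,7,9,9,9,9,10,10,10,10,12,12,13,18]

Site scan:
  LmaII TTAGATGA/3: at [11, 31, 58, 100, 127, 149] ⇒ [14, 34, 61, 103, 130, 152]
  IvoX CTCG/0: at [5, 52, 71, 76, 86, 96, 119, 143, 157, 164, 169, 181, 186] ⇒ [5, 52, 71, 76, 86, 96, 119, 143, 157, 164, 169, 181, 186]
  VbrX GCAG/2: at [22, 91, 108, 123] ⇒ [24, 93, 110, 125]

Pooled cuts: [5, 14, 24, 34, 52, 61, 71, 76, 86, 93, 96, 103, 110, 119, 125, 130, 143, 152, 157, 164, 169, 181, 186]

Fragment lengths:
  5→14: 9 bp
  14→24: 10 bp
  24→34: 10 bp
  34→52: 18 bp
  52→61: 9 bp
  61→71: 10 bp
  71→76: 5 bp
  76→86: 10 bp
  86→93: 7 bp
  93→96: 3 bp
  96→103: 7 bp
  103→110: 7 bp
  110→119: 9 bp
  119→125: 6 bp
  125→130: 5 bp
  130→143: 13 bp
  143→152: 9 bp
  152→157: 5 bp
  157→164: 7 bp
  164→169: 5 bp
  169→181: 12 bp
  181→186: 5 bp
  186→5 (wrap): 193-186+5 = 12 bp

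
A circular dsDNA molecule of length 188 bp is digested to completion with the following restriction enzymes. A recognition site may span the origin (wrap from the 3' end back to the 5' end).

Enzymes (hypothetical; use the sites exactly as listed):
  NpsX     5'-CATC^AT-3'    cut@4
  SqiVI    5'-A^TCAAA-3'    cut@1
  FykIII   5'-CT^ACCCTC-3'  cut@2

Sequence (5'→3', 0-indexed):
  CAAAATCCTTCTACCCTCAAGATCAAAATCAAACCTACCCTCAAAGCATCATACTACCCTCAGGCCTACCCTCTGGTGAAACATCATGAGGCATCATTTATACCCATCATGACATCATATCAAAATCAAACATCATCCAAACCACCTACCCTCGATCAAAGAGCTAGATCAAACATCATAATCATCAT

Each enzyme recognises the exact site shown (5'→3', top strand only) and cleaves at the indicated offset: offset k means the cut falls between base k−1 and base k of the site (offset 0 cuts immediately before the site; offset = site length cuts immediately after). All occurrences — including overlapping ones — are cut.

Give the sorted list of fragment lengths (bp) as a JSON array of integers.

Scan for sites:
  NpsX (CATCAT, off=4): starts [46, 81, 91, 104, 112, 130, 173, 182] → cuts [50, 85, 95, 108, 116, 134, 177, 186]
  SqiVI (ATCAAA, off=1): starts [21, 27, 118, 124, 154, 167, 186] → cuts [22, 28, 119, 125, 155, 168, 187]
  FykIII (CTACCCTC, off=2): starts [10, 34, 53, 65, 145] → cuts [12, 36, 55, 67, 147]

All cut coordinates (distinct, sorted): [12, 22, 28, 36, 50, 55, 67, 85, 95, 108, 116, 119, 125, 134, 147, 155, 168, 177, 186, 187]

Fragment lengths:
  12→22: 10 bp
  22→28: 6 bp
  28→36: 8 bp
  36→50: 14 bp
  50→55: 5 bp
  55→67: 12 bp
  67→85: 18 bp
  85→95: 10 bp
  95→108: 13 bp
  108→116: 8 bp
  116→119: 3 bp
  119→125: 6 bp
  125→134: 9 bp
  134→147: 13 bp
  147→155: 8 bp
  155→168: 13 bp
  168→177: 9 bp
  177→186: 9 bp
  186→187: 1 bp
  187→12 (wrap): 188-187+12 = 13 bp

[1,3,5,6,6,8,8,8,9,9,9,10,10,12,13,13,13,13,14,18]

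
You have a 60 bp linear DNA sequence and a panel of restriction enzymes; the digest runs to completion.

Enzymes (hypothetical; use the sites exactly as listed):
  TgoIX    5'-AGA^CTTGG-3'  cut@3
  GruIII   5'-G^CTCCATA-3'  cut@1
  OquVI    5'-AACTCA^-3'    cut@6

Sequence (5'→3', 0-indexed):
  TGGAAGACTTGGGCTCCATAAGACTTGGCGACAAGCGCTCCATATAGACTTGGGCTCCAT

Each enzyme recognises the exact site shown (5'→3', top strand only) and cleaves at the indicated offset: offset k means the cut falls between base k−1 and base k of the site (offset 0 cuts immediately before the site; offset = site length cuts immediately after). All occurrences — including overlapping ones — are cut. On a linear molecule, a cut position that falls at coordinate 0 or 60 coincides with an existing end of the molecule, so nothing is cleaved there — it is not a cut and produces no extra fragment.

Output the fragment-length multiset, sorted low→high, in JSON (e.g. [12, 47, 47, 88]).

[6,7,10,11,12,14]

Site scan:
  TgoIX (AGACTTGG, off=3): starts [4, 20, 45] → cuts [7, 23, 48]
  GruIII (GCTCCATA, off=1): starts [12, 36] → cuts [13, 37]
  OquVI (AACTCA, off=6): no sites

Pooled cuts: [7, 13, 23, 37, 48]

Fragment lengths:
  [0,7): 7 bp
  [7,13): 6 bp
  [13,23): 10 bp
  [23,37): 14 bp
  [37,48): 11 bp
  [48,60): 12 bp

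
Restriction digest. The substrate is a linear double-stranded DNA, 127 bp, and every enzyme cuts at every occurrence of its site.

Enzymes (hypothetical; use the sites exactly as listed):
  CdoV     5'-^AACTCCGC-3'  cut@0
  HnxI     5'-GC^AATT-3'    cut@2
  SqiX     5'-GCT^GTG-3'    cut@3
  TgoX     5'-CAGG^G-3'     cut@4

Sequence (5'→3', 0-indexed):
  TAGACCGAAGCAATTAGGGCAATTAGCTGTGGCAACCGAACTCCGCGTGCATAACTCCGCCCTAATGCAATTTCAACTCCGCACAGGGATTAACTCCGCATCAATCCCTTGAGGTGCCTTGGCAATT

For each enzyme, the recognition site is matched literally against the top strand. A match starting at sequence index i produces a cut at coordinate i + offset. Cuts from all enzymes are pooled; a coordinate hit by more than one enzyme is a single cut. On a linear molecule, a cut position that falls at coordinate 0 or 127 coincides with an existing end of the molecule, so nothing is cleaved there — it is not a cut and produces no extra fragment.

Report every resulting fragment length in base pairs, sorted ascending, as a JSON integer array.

Per-enzyme occurrences:
  CdoV (AACTCCGC, off=0): starts [38, 52, 74, 91] → cuts [38, 52, 74, 91]
  HnxI (GCAATT, off=2): starts [9, 18, 66, 121] → cuts [11, 20, 68, 123]
  SqiX (GCTGTG, off=3): starts [25] → cuts [28]
  TgoX (CAGGG, off=4): starts [83] → cuts [87]

Pooled cuts: [11, 20, 28, 38, 52, 68, 74, 87, 91, 123]

Fragment lengths:
  [0,11): 11 bp
  [11,20): 9 bp
  [20,28): 8 bp
  [28,38): 10 bp
  [38,52): 14 bp
  [52,68): 16 bp
  [68,74): 6 bp
  [74,87): 13 bp
  [87,91): 4 bp
  [91,123): 32 bp
  [123,127): 4 bp

[4,4,6,8,9,10,11,13,14,16,32]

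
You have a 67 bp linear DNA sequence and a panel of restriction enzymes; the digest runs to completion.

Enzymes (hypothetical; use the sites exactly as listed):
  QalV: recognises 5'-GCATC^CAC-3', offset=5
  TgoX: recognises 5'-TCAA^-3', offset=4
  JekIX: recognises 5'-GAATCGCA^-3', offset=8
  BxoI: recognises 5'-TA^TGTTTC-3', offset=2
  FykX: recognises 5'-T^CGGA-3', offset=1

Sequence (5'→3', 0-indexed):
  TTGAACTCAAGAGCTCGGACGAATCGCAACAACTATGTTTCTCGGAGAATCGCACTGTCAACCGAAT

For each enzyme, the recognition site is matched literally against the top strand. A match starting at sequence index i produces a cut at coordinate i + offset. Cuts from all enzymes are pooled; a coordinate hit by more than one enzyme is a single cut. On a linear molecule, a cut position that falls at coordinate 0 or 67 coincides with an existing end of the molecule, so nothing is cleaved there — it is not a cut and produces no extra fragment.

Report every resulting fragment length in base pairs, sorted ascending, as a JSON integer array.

[5,6,7,7,7,10,12,13]

Scan for sites:
  QalV (GCATCCAC, off=5): no sites
  TgoX TCAA/4: at [6, 57] ⇒ [10, 61]
  JekIX GAATCGCA/8: at [20, 46] ⇒ [28, 54]
  BxoI TATGTTTC/2: at [33] ⇒ [35]
  FykX TCGGA/1: at [14, 41] ⇒ [15, 42]

Pooled cuts: [10, 15, 28, 35, 42, 54, 61]

Fragments:
  [0,10): 10 bp
  [10,15): 5 bp
  [15,28): 13 bp
  [28,35): 7 bp
  [35,42): 7 bp
  [42,54): 12 bp
  [54,61): 7 bp
  [61,67): 6 bp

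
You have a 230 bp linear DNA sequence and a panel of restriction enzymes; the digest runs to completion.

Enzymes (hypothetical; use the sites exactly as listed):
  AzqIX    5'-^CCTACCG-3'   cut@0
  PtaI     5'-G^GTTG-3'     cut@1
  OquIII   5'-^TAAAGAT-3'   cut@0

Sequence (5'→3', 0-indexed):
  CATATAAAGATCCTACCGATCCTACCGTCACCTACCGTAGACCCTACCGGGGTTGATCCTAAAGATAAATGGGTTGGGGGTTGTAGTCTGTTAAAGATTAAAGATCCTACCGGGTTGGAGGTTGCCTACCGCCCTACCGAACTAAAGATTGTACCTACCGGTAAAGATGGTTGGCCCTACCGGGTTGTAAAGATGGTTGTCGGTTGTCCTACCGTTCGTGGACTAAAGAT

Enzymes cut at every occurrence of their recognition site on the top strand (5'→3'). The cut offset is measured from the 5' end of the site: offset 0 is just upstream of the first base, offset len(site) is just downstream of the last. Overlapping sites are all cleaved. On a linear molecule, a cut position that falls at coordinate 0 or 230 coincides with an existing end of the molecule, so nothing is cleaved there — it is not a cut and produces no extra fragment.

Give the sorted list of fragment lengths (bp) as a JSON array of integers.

[4,4,4,5,6,7,7,7,7,7,7,7,8,8,8,8,8,8,8,9,9,10,10,11,12,12,13,16]

Scan for sites:
  AzqIX CCTACCG/0: at [11, 20, 30, 42, 105, 124, 132, 153, 175, 207] ⇒ [11, 20, 30, 42, 105, 124, 132, 153, 175, 207]
  PtaI GGTTG/1: at [50, 71, 78, 112, 119, 168, 182, 194, 201] ⇒ [51, 72, 79, 113, 120, 169, 183, 195, 202]
  OquIII TAAAGAT/0: at [4, 59, 91, 98, 142, 161, 187, 223] ⇒ [4, 59, 91, 98, 142, 161, 187, 223]

Pooled cuts: [4, 11, 20, 30, 42, 51, 59, 72, 79, 91, 98, 105, 113, 120, 124, 132, 142, 153, 161, 169, 175, 183, 187, 195, 202, 207, 223]

Fragments:
  [0,4): 4 bp
  [4,11): 7 bp
  [11,20): 9 bp
  [20,30): 10 bp
  [30,42): 12 bp
  [42,51): 9 bp
  [51,59): 8 bp
  [59,72): 13 bp
  [72,79): 7 bp
  [79,91): 12 bp
  [91,98): 7 bp
  [98,105): 7 bp
  [105,113): 8 bp
  [113,120): 7 bp
  [120,124): 4 bp
  [124,132): 8 bp
  [132,142): 10 bp
  [142,153): 11 bp
  [153,161): 8 bp
  [161,169): 8 bp
  [169,175): 6 bp
  [175,183): 8 bp
  [183,187): 4 bp
  [187,195): 8 bp
  [195,202): 7 bp
  [202,207): 5 bp
  [207,223): 16 bp
  [223,230): 7 bp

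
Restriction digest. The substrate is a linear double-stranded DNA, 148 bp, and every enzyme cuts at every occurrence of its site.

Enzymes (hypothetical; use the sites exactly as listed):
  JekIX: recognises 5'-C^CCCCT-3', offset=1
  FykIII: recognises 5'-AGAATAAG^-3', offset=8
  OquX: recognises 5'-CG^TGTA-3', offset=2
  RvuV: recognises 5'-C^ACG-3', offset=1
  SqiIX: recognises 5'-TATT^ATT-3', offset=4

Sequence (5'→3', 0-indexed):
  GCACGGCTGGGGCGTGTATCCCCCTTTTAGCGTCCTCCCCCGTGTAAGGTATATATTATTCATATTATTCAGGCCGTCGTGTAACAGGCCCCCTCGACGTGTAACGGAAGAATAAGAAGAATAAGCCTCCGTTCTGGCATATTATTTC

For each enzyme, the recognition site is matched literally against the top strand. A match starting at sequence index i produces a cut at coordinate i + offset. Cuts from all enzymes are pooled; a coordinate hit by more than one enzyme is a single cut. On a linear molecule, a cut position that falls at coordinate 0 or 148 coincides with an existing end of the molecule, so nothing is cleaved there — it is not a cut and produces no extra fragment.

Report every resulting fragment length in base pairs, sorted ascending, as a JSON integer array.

Site scan:
  JekIX (CCCCCT, off=1): starts [19, 88] → cuts [20, 89]
  FykIII (AGAATAAG, off=8): starts [108, 117] → cuts [116, 125]
  OquX (CGTGTA, off=2): starts [12, 40, 77, 97] → cuts [14, 42, 79, 99]
  RvuV (CACG, off=1): starts [1] → cuts [2]
  SqiIX (TATTATT, off=4): starts [53, 62, 139] → cuts [57, 66, 143]

Pooled cuts: [2, 14, 20, 42, 57, 66, 79, 89, 99, 116, 125, 143]

Fragments:
  [0,2): 2 bp
  [2,14): 12 bp
  [14,20): 6 bp
  [20,42): 22 bp
  [42,57): 15 bp
  [57,66): 9 bp
  [66,79): 13 bp
  [79,89): 10 bp
  [89,99): 10 bp
  [99,116): 17 bp
  [116,125): 9 bp
  [125,143): 18 bp
  [143,148): 5 bp

[2,5,6,9,9,10,10,12,13,15,17,18,22]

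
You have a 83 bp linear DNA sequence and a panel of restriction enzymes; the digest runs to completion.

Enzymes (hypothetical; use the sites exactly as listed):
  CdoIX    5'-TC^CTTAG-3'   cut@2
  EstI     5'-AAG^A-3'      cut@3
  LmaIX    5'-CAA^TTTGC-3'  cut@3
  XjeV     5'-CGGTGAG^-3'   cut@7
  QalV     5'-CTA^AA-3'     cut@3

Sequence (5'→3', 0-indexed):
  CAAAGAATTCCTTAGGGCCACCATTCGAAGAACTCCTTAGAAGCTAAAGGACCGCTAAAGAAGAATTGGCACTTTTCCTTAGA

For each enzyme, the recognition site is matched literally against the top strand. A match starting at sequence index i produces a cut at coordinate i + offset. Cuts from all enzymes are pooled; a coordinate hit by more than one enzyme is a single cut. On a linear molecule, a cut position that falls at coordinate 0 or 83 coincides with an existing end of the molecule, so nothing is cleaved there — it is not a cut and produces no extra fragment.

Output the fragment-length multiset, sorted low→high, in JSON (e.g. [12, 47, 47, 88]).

Site scan:
  CdoIX (TCCTTAG, off=2): starts [8, 33, 75] → cuts [10, 35, 77]
  EstI (AAGA, off=3): starts [2, 27, 57, 60] → cuts [5, 30, 60, 63]
  LmaIX (CAATTTGC, off=3): no sites
  XjeV (CGGTGAG, off=7): no sites
  QalV (CTAAA, off=3): starts [43, 54] → cuts [46, 57]

All cut coordinates (distinct, sorted): [5, 10, 30, 35, 46, 57, 60, 63, 77]

Fragment lengths:
  [0,5): 5 bp
  [5,10): 5 bp
  [10,30): 20 bp
  [30,35): 5 bp
  [35,46): 11 bp
  [46,57): 11 bp
  [57,60): 3 bp
  [60,63): 3 bp
  [63,77): 14 bp
  [77,83): 6 bp

[3,3,5,5,5,6,11,11,14,20]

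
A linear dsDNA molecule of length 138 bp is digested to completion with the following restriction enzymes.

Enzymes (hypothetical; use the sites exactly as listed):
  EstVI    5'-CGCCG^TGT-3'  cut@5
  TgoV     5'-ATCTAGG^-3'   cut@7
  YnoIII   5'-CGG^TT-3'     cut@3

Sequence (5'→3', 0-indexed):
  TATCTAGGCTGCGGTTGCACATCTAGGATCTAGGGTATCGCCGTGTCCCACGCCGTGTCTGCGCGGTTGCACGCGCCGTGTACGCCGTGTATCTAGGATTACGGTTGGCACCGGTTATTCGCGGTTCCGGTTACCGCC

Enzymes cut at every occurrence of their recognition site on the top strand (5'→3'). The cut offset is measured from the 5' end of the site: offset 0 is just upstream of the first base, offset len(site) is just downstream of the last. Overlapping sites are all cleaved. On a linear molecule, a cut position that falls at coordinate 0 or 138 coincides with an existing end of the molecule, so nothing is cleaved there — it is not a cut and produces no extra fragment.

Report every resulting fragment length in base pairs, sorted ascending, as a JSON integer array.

Per-enzyme occurrences:
  EstVI (CGCCGTGT, off=5): starts [38, 50, 73, 82] → cuts [43, 55, 78, 87]
  TgoV (ATCTAGG, off=7): starts [1, 20, 27, 90] → cuts [8, 27, 34, 97]
  YnoIII (CGGTT, off=3): starts [11, 63, 101, 111, 121, 127] → cuts [14, 66, 104, 114, 124, 130]

Pooled cuts: [8, 14, 27, 34, 43, 55, 66, 78, 87, 97, 104, 114, 124, 130]

Fragments:
  [0,8): 8 bp
  [8,14): 6 bp
  [14,27): 13 bp
  [27,34): 7 bp
  [34,43): 9 bp
  [43,55): 12 bp
  [55,66): 11 bp
  [66,78): 12 bp
  [78,87): 9 bp
  [87,97): 10 bp
  [97,104): 7 bp
  [104,114): 10 bp
  [114,124): 10 bp
  [124,130): 6 bp
  [130,138): 8 bp

[6,6,7,7,8,8,9,9,10,10,10,11,12,12,13]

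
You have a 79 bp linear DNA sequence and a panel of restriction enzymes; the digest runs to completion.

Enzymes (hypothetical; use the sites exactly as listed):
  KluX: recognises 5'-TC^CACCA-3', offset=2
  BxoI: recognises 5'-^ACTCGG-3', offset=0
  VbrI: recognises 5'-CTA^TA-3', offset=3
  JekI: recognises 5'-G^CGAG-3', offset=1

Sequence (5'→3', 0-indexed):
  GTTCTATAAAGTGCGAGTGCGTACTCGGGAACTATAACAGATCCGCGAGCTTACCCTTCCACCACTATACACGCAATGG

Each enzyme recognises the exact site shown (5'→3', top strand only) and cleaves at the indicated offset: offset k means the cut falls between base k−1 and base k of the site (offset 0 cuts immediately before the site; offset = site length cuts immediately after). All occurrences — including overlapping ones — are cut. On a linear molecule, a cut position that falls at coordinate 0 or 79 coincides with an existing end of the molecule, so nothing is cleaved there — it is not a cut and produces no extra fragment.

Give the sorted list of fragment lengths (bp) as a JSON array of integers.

Per-enzyme occurrences:
  KluX TCCACCA/2: at [57] ⇒ [59]
  BxoI ACTCGG/0: at [22] ⇒ [22]
  VbrI CTATA/3: at [3, 31, 64] ⇒ [6, 34, 67]
  JekI GCGAG/1: at [12, 44] ⇒ [13, 45]

All cut coordinates (distinct, sorted): [6, 13, 22, 34, 45, 59, 67]

Fragments:
  [0,6): 6 bp
  [6,13): 7 bp
  [13,22): 9 bp
  [22,34): 12 bp
  [34,45): 11 bp
  [45,59): 14 bp
  [59,67): 8 bp
  [67,79): 12 bp

[6,7,8,9,11,12,12,14]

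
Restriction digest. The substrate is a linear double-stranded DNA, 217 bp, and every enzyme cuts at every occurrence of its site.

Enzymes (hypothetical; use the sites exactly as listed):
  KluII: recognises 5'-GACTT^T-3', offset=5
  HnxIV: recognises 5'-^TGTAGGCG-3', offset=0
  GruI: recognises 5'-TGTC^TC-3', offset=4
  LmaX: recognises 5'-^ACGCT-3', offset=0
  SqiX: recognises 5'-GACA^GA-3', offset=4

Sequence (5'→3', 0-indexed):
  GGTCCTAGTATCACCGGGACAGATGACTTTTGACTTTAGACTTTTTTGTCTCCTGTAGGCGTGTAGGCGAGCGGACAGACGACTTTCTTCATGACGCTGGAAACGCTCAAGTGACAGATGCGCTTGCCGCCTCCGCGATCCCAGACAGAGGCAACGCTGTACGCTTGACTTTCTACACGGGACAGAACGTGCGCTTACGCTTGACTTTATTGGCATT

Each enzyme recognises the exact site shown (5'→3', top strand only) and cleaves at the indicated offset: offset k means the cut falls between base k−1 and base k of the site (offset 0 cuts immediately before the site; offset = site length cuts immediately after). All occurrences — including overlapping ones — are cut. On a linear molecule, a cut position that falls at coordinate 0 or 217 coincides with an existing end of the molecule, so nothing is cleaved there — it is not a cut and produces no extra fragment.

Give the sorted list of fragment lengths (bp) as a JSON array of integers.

[3,6,7,7,7,7,8,8,8,8,9,10,11,11,12,13,14,16,21,31]

Per-enzyme occurrences:
  KluII (GACTTT, off=5): starts [24, 31, 38, 80, 166, 202] → cuts [29, 36, 43, 85, 171, 207]
  HnxIV (TGTAGGCG, off=0): starts [53, 61] → cuts [53, 61]
  GruI (TGTCTC, off=4): starts [46] → cuts [50]
  LmaX (ACGCT, off=0): starts [93, 102, 153, 160, 196] → cuts [93, 102, 153, 160, 196]
  SqiX (GACAGA, off=4): starts [17, 73, 112, 143, 180] → cuts [21, 77, 116, 147, 184]

Pooled cuts: [21, 29, 36, 43, 50, 53, 61, 77, 85, 93, 102, 116, 147, 153, 160, 171, 184, 196, 207]

Fragment lengths:
  [0,21): 21 bp
  [21,29): 8 bp
  [29,36): 7 bp
  [36,43): 7 bp
  [43,50): 7 bp
  [50,53): 3 bp
  [53,61): 8 bp
  [61,77): 16 bp
  [77,85): 8 bp
  [85,93): 8 bp
  [93,102): 9 bp
  [102,116): 14 bp
  [116,147): 31 bp
  [147,153): 6 bp
  [153,160): 7 bp
  [160,171): 11 bp
  [171,184): 13 bp
  [184,196): 12 bp
  [196,207): 11 bp
  [207,217): 10 bp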